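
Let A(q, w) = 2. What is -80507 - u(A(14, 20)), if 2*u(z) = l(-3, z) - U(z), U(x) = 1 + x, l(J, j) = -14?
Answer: -160997/2 ≈ -80499.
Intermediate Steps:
u(z) = -15/2 - z/2 (u(z) = (-14 - (1 + z))/2 = (-14 + (-1 - z))/2 = (-15 - z)/2 = -15/2 - z/2)
-80507 - u(A(14, 20)) = -80507 - (-15/2 - ½*2) = -80507 - (-15/2 - 1) = -80507 - 1*(-17/2) = -80507 + 17/2 = -160997/2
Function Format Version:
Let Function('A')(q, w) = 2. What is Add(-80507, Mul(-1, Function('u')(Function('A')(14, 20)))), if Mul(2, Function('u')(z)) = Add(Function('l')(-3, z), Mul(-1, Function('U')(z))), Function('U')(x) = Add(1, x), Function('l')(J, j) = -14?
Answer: Rational(-160997, 2) ≈ -80499.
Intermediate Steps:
Function('u')(z) = Add(Rational(-15, 2), Mul(Rational(-1, 2), z)) (Function('u')(z) = Mul(Rational(1, 2), Add(-14, Mul(-1, Add(1, z)))) = Mul(Rational(1, 2), Add(-14, Add(-1, Mul(-1, z)))) = Mul(Rational(1, 2), Add(-15, Mul(-1, z))) = Add(Rational(-15, 2), Mul(Rational(-1, 2), z)))
Add(-80507, Mul(-1, Function('u')(Function('A')(14, 20)))) = Add(-80507, Mul(-1, Add(Rational(-15, 2), Mul(Rational(-1, 2), 2)))) = Add(-80507, Mul(-1, Add(Rational(-15, 2), -1))) = Add(-80507, Mul(-1, Rational(-17, 2))) = Add(-80507, Rational(17, 2)) = Rational(-160997, 2)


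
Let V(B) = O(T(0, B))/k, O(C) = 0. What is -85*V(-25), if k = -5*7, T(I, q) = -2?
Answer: 0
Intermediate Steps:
k = -35
V(B) = 0 (V(B) = 0/(-35) = 0*(-1/35) = 0)
-85*V(-25) = -85*0 = 0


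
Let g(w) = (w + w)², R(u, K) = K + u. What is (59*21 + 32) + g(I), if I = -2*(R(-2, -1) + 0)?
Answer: 1415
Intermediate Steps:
I = 6 (I = -2*((-1 - 2) + 0) = -2*(-3 + 0) = -2*(-3) = 6)
g(w) = 4*w² (g(w) = (2*w)² = 4*w²)
(59*21 + 32) + g(I) = (59*21 + 32) + 4*6² = (1239 + 32) + 4*36 = 1271 + 144 = 1415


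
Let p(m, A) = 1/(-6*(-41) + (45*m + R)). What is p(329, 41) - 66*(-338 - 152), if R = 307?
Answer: 496677721/15358 ≈ 32340.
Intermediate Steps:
p(m, A) = 1/(553 + 45*m) (p(m, A) = 1/(-6*(-41) + (45*m + 307)) = 1/(246 + (307 + 45*m)) = 1/(553 + 45*m))
p(329, 41) - 66*(-338 - 152) = 1/(553 + 45*329) - 66*(-338 - 152) = 1/(553 + 14805) - 66*(-490) = 1/15358 - 1*(-32340) = 1/15358 + 32340 = 496677721/15358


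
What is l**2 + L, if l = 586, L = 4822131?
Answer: 5165527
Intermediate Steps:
l**2 + L = 586**2 + 4822131 = 343396 + 4822131 = 5165527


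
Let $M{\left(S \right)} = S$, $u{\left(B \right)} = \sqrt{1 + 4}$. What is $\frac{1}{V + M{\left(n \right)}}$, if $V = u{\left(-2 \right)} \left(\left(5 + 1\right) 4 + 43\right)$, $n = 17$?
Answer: $- \frac{17}{22156} + \frac{67 \sqrt{5}}{22156} \approx 0.0059946$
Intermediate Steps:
$u{\left(B \right)} = \sqrt{5}$
$V = 67 \sqrt{5}$ ($V = \sqrt{5} \left(\left(5 + 1\right) 4 + 43\right) = \sqrt{5} \left(6 \cdot 4 + 43\right) = \sqrt{5} \left(24 + 43\right) = \sqrt{5} \cdot 67 = 67 \sqrt{5} \approx 149.82$)
$\frac{1}{V + M{\left(n \right)}} = \frac{1}{67 \sqrt{5} + 17} = \frac{1}{17 + 67 \sqrt{5}}$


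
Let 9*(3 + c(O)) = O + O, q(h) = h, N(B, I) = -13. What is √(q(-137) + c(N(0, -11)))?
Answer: I*√1286/3 ≈ 11.954*I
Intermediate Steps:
c(O) = -3 + 2*O/9 (c(O) = -3 + (O + O)/9 = -3 + (2*O)/9 = -3 + 2*O/9)
√(q(-137) + c(N(0, -11))) = √(-137 + (-3 + (2/9)*(-13))) = √(-137 + (-3 - 26/9)) = √(-137 - 53/9) = √(-1286/9) = I*√1286/3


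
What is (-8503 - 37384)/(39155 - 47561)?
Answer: 45887/8406 ≈ 5.4588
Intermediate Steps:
(-8503 - 37384)/(39155 - 47561) = -45887/(-8406) = -45887*(-1/8406) = 45887/8406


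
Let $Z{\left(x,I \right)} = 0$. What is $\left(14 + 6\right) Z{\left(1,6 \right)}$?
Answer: $0$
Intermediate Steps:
$\left(14 + 6\right) Z{\left(1,6 \right)} = \left(14 + 6\right) 0 = 20 \cdot 0 = 0$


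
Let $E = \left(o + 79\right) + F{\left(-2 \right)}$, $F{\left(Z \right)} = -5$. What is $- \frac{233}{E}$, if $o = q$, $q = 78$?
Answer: $- \frac{233}{152} \approx -1.5329$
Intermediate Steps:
$o = 78$
$E = 152$ ($E = \left(78 + 79\right) - 5 = 157 - 5 = 152$)
$- \frac{233}{E} = - \frac{233}{152}$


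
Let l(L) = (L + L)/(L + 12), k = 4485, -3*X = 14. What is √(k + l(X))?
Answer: √542531/11 ≈ 66.961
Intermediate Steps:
X = -14/3 (X = -⅓*14 = -14/3 ≈ -4.6667)
l(L) = 2*L/(12 + L) (l(L) = (2*L)/(12 + L) = 2*L/(12 + L))
√(k + l(X)) = √(4485 + 2*(-14/3)/(12 - 14/3)) = √(4485 + 2*(-14/3)/(22/3)) = √(4485 + 2*(-14/3)*(3/22)) = √(4485 - 14/11) = √(49321/11) = √542531/11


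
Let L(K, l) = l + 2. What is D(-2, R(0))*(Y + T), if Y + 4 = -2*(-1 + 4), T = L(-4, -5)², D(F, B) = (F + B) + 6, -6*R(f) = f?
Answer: -4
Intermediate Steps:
R(f) = -f/6
L(K, l) = 2 + l
D(F, B) = 6 + B + F (D(F, B) = (B + F) + 6 = 6 + B + F)
T = 9 (T = (2 - 5)² = (-3)² = 9)
Y = -10 (Y = -4 - 2*(-1 + 4) = -4 - 2*3 = -4 - 6 = -10)
D(-2, R(0))*(Y + T) = (6 - ⅙*0 - 2)*(-10 + 9) = (6 + 0 - 2)*(-1) = 4*(-1) = -4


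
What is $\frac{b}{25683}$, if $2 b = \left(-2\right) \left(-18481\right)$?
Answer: $\frac{18481}{25683} \approx 0.71958$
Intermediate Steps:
$b = 18481$ ($b = \frac{\left(-2\right) \left(-18481\right)}{2} = \frac{1}{2} \cdot 36962 = 18481$)
$\frac{b}{25683} = \frac{18481}{25683}$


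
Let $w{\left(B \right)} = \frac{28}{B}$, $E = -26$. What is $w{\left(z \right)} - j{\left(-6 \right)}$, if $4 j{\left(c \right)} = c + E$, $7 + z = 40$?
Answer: $\frac{292}{33} \approx 8.8485$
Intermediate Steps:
$z = 33$ ($z = -7 + 40 = 33$)
$j{\left(c \right)} = - \frac{13}{2} + \frac{c}{4}$ ($j{\left(c \right)} = \frac{c - 26}{4} = \frac{-26 + c}{4} = - \frac{13}{2} + \frac{c}{4}$)
$w{\left(z \right)} - j{\left(-6 \right)} = \frac{28}{33} - \left(- \frac{13}{2} + \frac{1}{4} \left(-6\right)\right) = 28 \cdot \frac{1}{33} - \left(- \frac{13}{2} - \frac{3}{2}\right) = \frac{28}{33} - -8 = \frac{28}{33} + 8 = \frac{292}{33}$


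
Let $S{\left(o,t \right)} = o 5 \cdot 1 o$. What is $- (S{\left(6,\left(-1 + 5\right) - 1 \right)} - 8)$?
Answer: $-172$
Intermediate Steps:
$S{\left(o,t \right)} = 5 o^{2}$ ($S{\left(o,t \right)} = 5 o o = 5 o^{2}$)
$- (S{\left(6,\left(-1 + 5\right) - 1 \right)} - 8) = - (5 \cdot 6^{2} - 8) = - (5 \cdot 36 - 8) = - (180 - 8) = \left(-1\right) 172 = -172$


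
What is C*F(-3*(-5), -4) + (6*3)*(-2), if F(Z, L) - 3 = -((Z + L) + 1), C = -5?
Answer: 9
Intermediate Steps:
F(Z, L) = 2 - L - Z (F(Z, L) = 3 - ((Z + L) + 1) = 3 - ((L + Z) + 1) = 3 - (1 + L + Z) = 3 + (-1 - L - Z) = 2 - L - Z)
C*F(-3*(-5), -4) + (6*3)*(-2) = -5*(2 - 1*(-4) - (-3)*(-5)) + (6*3)*(-2) = -5*(2 + 4 - 1*15) + 18*(-2) = -5*(2 + 4 - 15) - 36 = -5*(-9) - 36 = 45 - 36 = 9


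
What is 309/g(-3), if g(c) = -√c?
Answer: 103*I*√3 ≈ 178.4*I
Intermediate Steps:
309/g(-3) = 309/(-√(-3)) = 309/(-I*√3) = (I*√3/3)*309 = 103*I*√3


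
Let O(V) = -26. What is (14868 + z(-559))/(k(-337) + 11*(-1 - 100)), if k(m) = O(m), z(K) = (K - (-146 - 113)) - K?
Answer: -15127/1137 ≈ -13.304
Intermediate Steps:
z(K) = 259 (z(K) = (K - 1*(-259)) - K = (K + 259) - K = (259 + K) - K = 259)
k(m) = -26
(14868 + z(-559))/(k(-337) + 11*(-1 - 100)) = (14868 + 259)/(-26 + 11*(-1 - 100)) = 15127/(-26 + 11*(-101)) = 15127/(-26 - 1111) = 15127/(-1137) = 15127*(-1/1137) = -15127/1137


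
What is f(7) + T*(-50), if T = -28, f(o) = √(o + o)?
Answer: 1400 + √14 ≈ 1403.7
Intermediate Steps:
f(o) = √2*√o (f(o) = √(2*o) = √2*√o)
f(7) + T*(-50) = √2*√7 - 28*(-50) = √14 + 1400 = 1400 + √14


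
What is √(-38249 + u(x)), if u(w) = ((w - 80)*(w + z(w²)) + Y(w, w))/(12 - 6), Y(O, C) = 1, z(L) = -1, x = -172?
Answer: I*√1115382/6 ≈ 176.02*I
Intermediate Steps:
u(w) = ⅙ + (-1 + w)*(-80 + w)/6 (u(w) = ((w - 80)*(w - 1) + 1)/(12 - 6) = ((-80 + w)*(-1 + w) + 1)/6 = ((-1 + w)*(-80 + w) + 1)*(⅙) = (1 + (-1 + w)*(-80 + w))*(⅙) = ⅙ + (-1 + w)*(-80 + w)/6)
√(-38249 + u(x)) = √(-38249 + (27/2 - 27/2*(-172) + (⅙)*(-172)²)) = √(-38249 + (27/2 + 2322 + (⅙)*29584)) = √(-38249 + (27/2 + 2322 + 14792/3)) = √(-38249 + 43597/6) = √(-185897/6) = I*√1115382/6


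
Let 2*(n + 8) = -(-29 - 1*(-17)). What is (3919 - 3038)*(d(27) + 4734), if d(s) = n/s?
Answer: 112605896/27 ≈ 4.1706e+6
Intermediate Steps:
n = -2 (n = -8 + (-(-29 - 1*(-17)))/2 = -8 + (-(-29 + 17))/2 = -8 + (-1*(-12))/2 = -8 + (1/2)*12 = -8 + 6 = -2)
d(s) = -2/s
(3919 - 3038)*(d(27) + 4734) = (3919 - 3038)*(-2/27 + 4734) = 881*(-2*1/27 + 4734) = 881*(-2/27 + 4734) = 881*(127816/27) = 112605896/27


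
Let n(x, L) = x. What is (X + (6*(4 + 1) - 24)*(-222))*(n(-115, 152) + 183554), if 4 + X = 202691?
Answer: 36936359845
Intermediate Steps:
X = 202687 (X = -4 + 202691 = 202687)
(X + (6*(4 + 1) - 24)*(-222))*(n(-115, 152) + 183554) = (202687 + (6*(4 + 1) - 24)*(-222))*(-115 + 183554) = (202687 + (6*5 - 24)*(-222))*183439 = (202687 + (30 - 24)*(-222))*183439 = (202687 + 6*(-222))*183439 = (202687 - 1332)*183439 = 201355*183439 = 36936359845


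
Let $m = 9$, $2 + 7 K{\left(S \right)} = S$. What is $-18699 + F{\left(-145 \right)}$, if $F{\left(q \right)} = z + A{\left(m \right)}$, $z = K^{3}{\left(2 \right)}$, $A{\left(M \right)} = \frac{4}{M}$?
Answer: $- \frac{168287}{9} \approx -18699.0$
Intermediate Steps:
$K{\left(S \right)} = - \frac{2}{7} + \frac{S}{7}$
$z = 0$ ($z = \left(- \frac{2}{7} + \frac{1}{7} \cdot 2\right)^{3} = \left(- \frac{2}{7} + \frac{2}{7}\right)^{3} = 0^{3} = 0$)
$F{\left(q \right)} = \frac{4}{9}$ ($F{\left(q \right)} = 0 + \frac{4}{9} = \frac{4}{9}$)
$-18699 + F{\left(-145 \right)} = -18699 + \frac{4}{9} = - \frac{168287}{9}$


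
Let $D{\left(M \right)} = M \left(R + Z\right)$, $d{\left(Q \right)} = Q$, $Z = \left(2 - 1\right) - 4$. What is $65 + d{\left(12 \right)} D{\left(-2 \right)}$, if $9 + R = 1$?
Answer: $329$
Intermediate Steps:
$R = -8$ ($R = -9 + 1 = -8$)
$Z = -3$ ($Z = \left(2 - 1\right) - 4 = 1 - 4 = -3$)
$D{\left(M \right)} = - 11 M$ ($D{\left(M \right)} = M \left(-8 - 3\right) = M \left(-11\right) = - 11 M$)
$65 + d{\left(12 \right)} D{\left(-2 \right)} = 65 + 12 \left(\left(-11\right) \left(-2\right)\right) = 65 + 12 \cdot 22 = 65 + 264 = 329$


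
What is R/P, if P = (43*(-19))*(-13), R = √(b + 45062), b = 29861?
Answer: √74923/10621 ≈ 0.025772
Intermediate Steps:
R = √74923 (R = √(29861 + 45062) = √74923 ≈ 273.72)
P = 10621 (P = -817*(-13) = 10621)
R/P = √74923/10621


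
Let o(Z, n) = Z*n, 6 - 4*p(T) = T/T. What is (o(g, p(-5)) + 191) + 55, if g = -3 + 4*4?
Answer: 1049/4 ≈ 262.25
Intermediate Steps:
p(T) = 5/4 (p(T) = 3/2 - T/(4*T) = 3/2 - 1/4*1 = 3/2 - 1/4 = 5/4)
g = 13 (g = -3 + 16 = 13)
(o(g, p(-5)) + 191) + 55 = (13*(5/4) + 191) + 55 = (65/4 + 191) + 55 = 829/4 + 55 = 1049/4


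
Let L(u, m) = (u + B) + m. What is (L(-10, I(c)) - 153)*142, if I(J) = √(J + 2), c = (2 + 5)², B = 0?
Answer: -23146 + 142*√51 ≈ -22132.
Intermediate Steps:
c = 49 (c = 7² = 49)
I(J) = √(2 + J)
L(u, m) = m + u (L(u, m) = (u + 0) + m = u + m = m + u)
(L(-10, I(c)) - 153)*142 = ((√(2 + 49) - 10) - 153)*142 = ((√51 - 10) - 153)*142 = ((-10 + √51) - 153)*142 = (-163 + √51)*142 = -23146 + 142*√51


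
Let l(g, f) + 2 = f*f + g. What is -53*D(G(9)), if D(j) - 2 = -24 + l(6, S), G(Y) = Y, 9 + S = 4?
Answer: -371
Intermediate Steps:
S = -5 (S = -9 + 4 = -5)
l(g, f) = -2 + g + f² (l(g, f) = -2 + (f*f + g) = -2 + (f² + g) = -2 + (g + f²) = -2 + g + f²)
D(j) = 7 (D(j) = 2 + (-24 + (-2 + 6 + (-5)²)) = 2 + (-24 + (-2 + 6 + 25)) = 2 + (-24 + 29) = 2 + 5 = 7)
-53*D(G(9)) = -53*7 = -371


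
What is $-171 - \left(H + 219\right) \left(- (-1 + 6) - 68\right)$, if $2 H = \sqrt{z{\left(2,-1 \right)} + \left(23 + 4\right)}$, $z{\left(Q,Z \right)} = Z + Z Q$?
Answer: $15816 + 73 \sqrt{6} \approx 15995.0$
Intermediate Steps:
$z{\left(Q,Z \right)} = Z + Q Z$
$H = \sqrt{6}$ ($H = \frac{\sqrt{- (1 + 2) + \left(23 + 4\right)}}{2} = \frac{\sqrt{\left(-1\right) 3 + 27}}{2} = \frac{\sqrt{-3 + 27}}{2} = \frac{\sqrt{24}}{2} = \frac{2 \sqrt{6}}{2} = \sqrt{6} \approx 2.4495$)
$-171 - \left(H + 219\right) \left(- (-1 + 6) - 68\right) = -171 - \left(\sqrt{6} + 219\right) \left(- (-1 + 6) - 68\right) = -171 - \left(219 + \sqrt{6}\right) \left(\left(-1\right) 5 - 68\right) = -171 - \left(219 + \sqrt{6}\right) \left(-5 - 68\right) = -171 - \left(219 + \sqrt{6}\right) \left(-73\right) = -171 - \left(-15987 - 73 \sqrt{6}\right) = -171 + \left(15987 + 73 \sqrt{6}\right) = 15816 + 73 \sqrt{6}$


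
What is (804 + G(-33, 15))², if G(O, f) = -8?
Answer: 633616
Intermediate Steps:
(804 + G(-33, 15))² = (804 - 8)² = 796² = 633616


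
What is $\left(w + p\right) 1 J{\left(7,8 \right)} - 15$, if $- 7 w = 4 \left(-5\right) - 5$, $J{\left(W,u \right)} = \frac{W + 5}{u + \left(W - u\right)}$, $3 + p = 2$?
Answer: $- \frac{519}{49} \approx -10.592$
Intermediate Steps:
$p = -1$ ($p = -3 + 2 = -1$)
$J{\left(W,u \right)} = \frac{5 + W}{W}$
$w = \frac{25}{7}$ ($w = - \frac{4 \left(-5\right) - 5}{7} = - \frac{-20 - 5}{7} = \left(- \frac{1}{7}\right) \left(-25\right) = \frac{25}{7} \approx 3.5714$)
$\left(w + p\right) 1 J{\left(7,8 \right)} - 15 = \left(\frac{25}{7} - 1\right) 1 \frac{5 + 7}{7} - 15 = \frac{18}{7} \cdot 1 \cdot \frac{1}{7} \cdot 12 - 15 = \frac{18}{7} \cdot \frac{12}{7} - 15 = \frac{216}{49} - 15 = - \frac{519}{49}$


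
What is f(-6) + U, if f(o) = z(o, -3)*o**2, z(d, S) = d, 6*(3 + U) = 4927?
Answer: 3613/6 ≈ 602.17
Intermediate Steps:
U = 4909/6 (U = -3 + (1/6)*4927 = -3 + 4927/6 = 4909/6 ≈ 818.17)
f(o) = o**3 (f(o) = o*o**2 = o**3)
f(-6) + U = (-6)**3 + 4909/6 = -216 + 4909/6 = 3613/6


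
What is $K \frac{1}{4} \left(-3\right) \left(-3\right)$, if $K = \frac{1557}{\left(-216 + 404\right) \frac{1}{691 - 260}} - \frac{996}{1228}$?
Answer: $\frac{1853736813}{230864} \approx 8029.6$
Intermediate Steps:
$K = \frac{205970757}{57716}$ ($K = \frac{1557}{188 \cdot \frac{1}{431}} - \frac{249}{307} = \frac{1557}{\frac{188}{431}} - \frac{249}{307} = 1557 \cdot \frac{431}{188} - \frac{249}{307} = \frac{671067}{188} - \frac{249}{307} = \frac{205970757}{57716} \approx 3568.7$)
$K \frac{1}{4} \left(-3\right) \left(-3\right) = \frac{205970757 \cdot \frac{1}{4} \left(-3\right) \left(-3\right)}{57716} = \frac{205970757 \left(\left(- \frac{3}{4}\right) \left(-3\right)\right)}{57716} = \frac{205970757}{57716} \cdot \frac{9}{4} = \frac{1853736813}{230864}$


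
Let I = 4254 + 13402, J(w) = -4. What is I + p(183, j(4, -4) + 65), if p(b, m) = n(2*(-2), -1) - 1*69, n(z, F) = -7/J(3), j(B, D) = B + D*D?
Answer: 70355/4 ≈ 17589.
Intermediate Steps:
j(B, D) = B + D²
n(z, F) = 7/4 (n(z, F) = -7/(-4) = -7*(-¼) = 7/4)
I = 17656
p(b, m) = -269/4 (p(b, m) = 7/4 - 1*69 = 7/4 - 69 = -269/4)
I + p(183, j(4, -4) + 65) = 17656 - 269/4 = 70355/4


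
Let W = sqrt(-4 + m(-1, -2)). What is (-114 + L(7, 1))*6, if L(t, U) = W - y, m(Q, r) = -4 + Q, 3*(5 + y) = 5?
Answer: -664 + 18*I ≈ -664.0 + 18.0*I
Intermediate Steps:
y = -10/3 (y = -5 + (1/3)*5 = -5 + 5/3 = -10/3 ≈ -3.3333)
W = 3*I (W = sqrt(-4 + (-4 - 1)) = sqrt(-4 - 5) = sqrt(-9) = 3*I ≈ 3.0*I)
L(t, U) = 10/3 + 3*I (L(t, U) = 3*I - 1*(-10/3) = 3*I + 10/3 = 10/3 + 3*I)
(-114 + L(7, 1))*6 = (-114 + (10/3 + 3*I))*6 = (-332/3 + 3*I)*6 = -664 + 18*I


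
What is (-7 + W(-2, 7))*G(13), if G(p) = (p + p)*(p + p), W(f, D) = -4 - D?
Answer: -12168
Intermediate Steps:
G(p) = 4*p² (G(p) = (2*p)*(2*p) = 4*p²)
(-7 + W(-2, 7))*G(13) = (-7 + (-4 - 1*7))*(4*13²) = (-7 + (-4 - 7))*(4*169) = (-7 - 11)*676 = -18*676 = -12168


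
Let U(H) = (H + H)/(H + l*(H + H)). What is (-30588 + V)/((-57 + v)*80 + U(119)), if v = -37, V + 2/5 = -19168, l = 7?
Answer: 373173/56399 ≈ 6.6167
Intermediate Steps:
V = -95842/5 (V = -⅖ - 19168 = -95842/5 ≈ -19168.)
U(H) = 2/15 (U(H) = (H + H)/(H + 7*(H + H)) = (2*H)/(H + 7*(2*H)) = (2*H)/(H + 14*H) = (2*H)/((15*H)) = (2*H)*(1/(15*H)) = 2/15)
(-30588 + V)/((-57 + v)*80 + U(119)) = (-30588 - 95842/5)/((-57 - 37)*80 + 2/15) = -248782/(5*(-94*80 + 2/15)) = -248782/(5*(-7520 + 2/15)) = -248782/(5*(-112798/15)) = -248782/5*(-15/112798) = 373173/56399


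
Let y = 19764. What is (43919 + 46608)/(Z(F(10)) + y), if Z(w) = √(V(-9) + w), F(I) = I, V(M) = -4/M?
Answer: 8051290326/1757770585 - 271581*√94/3515541170 ≈ 4.5797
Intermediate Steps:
Z(w) = √(4/9 + w) (Z(w) = √(-4/(-9) + w) = √(-4*(-⅑) + w) = √(4/9 + w))
(43919 + 46608)/(Z(F(10)) + y) = (43919 + 46608)/(√(4 + 9*10)/3 + 19764) = 90527/(√(4 + 90)/3 + 19764) = 90527/(√94/3 + 19764) = 90527/(19764 + √94/3)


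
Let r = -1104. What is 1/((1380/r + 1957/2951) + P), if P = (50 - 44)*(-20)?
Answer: -11804/1423407 ≈ -0.0082928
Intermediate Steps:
P = -120 (P = 6*(-20) = -120)
1/((1380/r + 1957/2951) + P) = 1/((1380/(-1104) + 1957/2951) - 120) = 1/((1380*(-1/1104) + 1957*(1/2951)) - 120) = 1/((-5/4 + 1957/2951) - 120) = 1/(-6927/11804 - 120) = 1/(-1423407/11804) = -11804/1423407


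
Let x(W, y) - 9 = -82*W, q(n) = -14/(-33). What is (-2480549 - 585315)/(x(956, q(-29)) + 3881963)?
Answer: -766466/950895 ≈ -0.80605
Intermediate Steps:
q(n) = 14/33 (q(n) = -14*(-1/33) = 14/33)
x(W, y) = 9 - 82*W
(-2480549 - 585315)/(x(956, q(-29)) + 3881963) = (-2480549 - 585315)/((9 - 82*956) + 3881963) = -3065864/((9 - 78392) + 3881963) = -3065864/(-78383 + 3881963) = -3065864/3803580 = -3065864*1/3803580 = -766466/950895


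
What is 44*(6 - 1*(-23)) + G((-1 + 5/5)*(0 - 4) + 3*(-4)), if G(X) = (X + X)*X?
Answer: 1564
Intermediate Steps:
G(X) = 2*X² (G(X) = (2*X)*X = 2*X²)
44*(6 - 1*(-23)) + G((-1 + 5/5)*(0 - 4) + 3*(-4)) = 44*(6 - 1*(-23)) + 2*((-1 + 5/5)*(0 - 4) + 3*(-4))² = 44*(6 + 23) + 2*((-1 + 5*(⅕))*(-4) - 12)² = 44*29 + 2*((-1 + 1)*(-4) - 12)² = 1276 + 2*(0*(-4) - 12)² = 1276 + 2*(0 - 12)² = 1276 + 2*(-12)² = 1276 + 2*144 = 1276 + 288 = 1564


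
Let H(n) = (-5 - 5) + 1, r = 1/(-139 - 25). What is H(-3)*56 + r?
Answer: -82657/164 ≈ -504.01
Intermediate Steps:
r = -1/164 (r = 1/(-164) = -1/164 ≈ -0.0060976)
H(n) = -9 (H(n) = -10 + 1 = -9)
H(-3)*56 + r = -9*56 - 1/164 = -504 - 1/164 = -82657/164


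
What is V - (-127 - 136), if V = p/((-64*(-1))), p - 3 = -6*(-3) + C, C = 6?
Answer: 16859/64 ≈ 263.42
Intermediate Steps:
p = 27 (p = 3 + (-6*(-3) + 6) = 3 + (18 + 6) = 3 + 24 = 27)
V = 27/64 (V = 27/((-64*(-1))) = 27/64 ≈ 0.42188)
V - (-127 - 136) = 27/64 - (-127 - 136) = 27/64 - 1*(-263) = 27/64 + 263 = 16859/64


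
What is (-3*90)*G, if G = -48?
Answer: 12960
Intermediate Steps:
(-3*90)*G = -3*90*(-48) = -270*(-48) = 12960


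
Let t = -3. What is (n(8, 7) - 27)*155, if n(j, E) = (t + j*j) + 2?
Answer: 5580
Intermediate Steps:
n(j, E) = -1 + j**2 (n(j, E) = (-3 + j*j) + 2 = (-3 + j**2) + 2 = -1 + j**2)
(n(8, 7) - 27)*155 = ((-1 + 8**2) - 27)*155 = ((-1 + 64) - 27)*155 = (63 - 27)*155 = 36*155 = 5580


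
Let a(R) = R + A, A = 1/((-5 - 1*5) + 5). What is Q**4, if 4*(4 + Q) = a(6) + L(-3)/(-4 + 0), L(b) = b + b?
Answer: 57289761/2560000 ≈ 22.379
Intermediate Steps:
A = -1/5 (A = 1/((-5 - 5) + 5) = 1/(-10 + 5) = 1/(-5) = -1/5 ≈ -0.20000)
L(b) = 2*b
a(R) = -1/5 + R (a(R) = R - 1/5 = -1/5 + R)
Q = -87/40 (Q = -4 + ((-1/5 + 6) + (2*(-3))/(-4 + 0))/4 = -4 + (29/5 - 6/(-4))/4 = -4 + (29/5 - 6*(-1/4))/4 = -4 + (29/5 + 3/2)/4 = -4 + (1/4)*(73/10) = -4 + 73/40 = -87/40 ≈ -2.1750)
Q**4 = (-87/40)**4 = 57289761/2560000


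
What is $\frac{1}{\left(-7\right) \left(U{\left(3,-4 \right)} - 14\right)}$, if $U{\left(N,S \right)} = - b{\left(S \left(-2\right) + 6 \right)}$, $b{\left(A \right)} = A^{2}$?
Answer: $\frac{1}{1470} \approx 0.00068027$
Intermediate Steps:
$U{\left(N,S \right)} = - \left(6 - 2 S\right)^{2}$ ($U{\left(N,S \right)} = - \left(S \left(-2\right) + 6\right)^{2} = - \left(- 2 S + 6\right)^{2} = - \left(6 - 2 S\right)^{2}$)
$\frac{1}{\left(-7\right) \left(U{\left(3,-4 \right)} - 14\right)} = \frac{1}{\left(-7\right) \left(- 4 \left(-3 - 4\right)^{2} - 14\right)} = \frac{1}{\left(-7\right) \left(- 4 \left(-7\right)^{2} - 14\right)} = \frac{1}{\left(-7\right) \left(\left(-4\right) 49 - 14\right)} = \frac{1}{\left(-7\right) \left(-196 - 14\right)} = \frac{1}{\left(-7\right) \left(-210\right)} = \frac{1}{1470}$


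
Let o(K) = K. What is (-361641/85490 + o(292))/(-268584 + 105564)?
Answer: -24601439/13936579800 ≈ -0.0017652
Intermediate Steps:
(-361641/85490 + o(292))/(-268584 + 105564) = (-361641/85490 + 292)/(-268584 + 105564) = (-361641*1/85490 + 292)/(-163020) = (-361641/85490 + 292)*(-1/163020) = (24601439/85490)*(-1/163020) = -24601439/13936579800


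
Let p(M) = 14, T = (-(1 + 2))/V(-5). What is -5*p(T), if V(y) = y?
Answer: -70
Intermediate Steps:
T = ⅗ (T = -(1 + 2)/(-5) = -1*3*(-⅕) = -3*(-⅕) = ⅗ ≈ 0.60000)
-5*p(T) = -5*14 = -70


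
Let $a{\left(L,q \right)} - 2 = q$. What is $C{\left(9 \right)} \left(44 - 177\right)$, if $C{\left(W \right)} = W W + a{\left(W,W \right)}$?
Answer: $-12236$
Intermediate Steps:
$a{\left(L,q \right)} = 2 + q$
$C{\left(W \right)} = 2 + W + W^{2}$ ($C{\left(W \right)} = W W + \left(2 + W\right) = W^{2} + \left(2 + W\right) = 2 + W + W^{2}$)
$C{\left(9 \right)} \left(44 - 177\right) = \left(2 + 9 + 9^{2}\right) \left(44 - 177\right) = \left(2 + 9 + 81\right) \left(44 - 177\right) = 92 \left(-133\right) = -12236$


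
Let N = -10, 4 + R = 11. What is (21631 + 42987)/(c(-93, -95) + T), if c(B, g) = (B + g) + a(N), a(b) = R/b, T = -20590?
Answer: -646180/207787 ≈ -3.1098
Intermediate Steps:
R = 7 (R = -4 + 11 = 7)
a(b) = 7/b
c(B, g) = -7/10 + B + g (c(B, g) = (B + g) + 7/(-10) = (B + g) + 7*(-1/10) = (B + g) - 7/10 = -7/10 + B + g)
(21631 + 42987)/(c(-93, -95) + T) = (21631 + 42987)/((-7/10 - 93 - 95) - 20590) = 64618/(-1887/10 - 20590) = 64618/(-207787/10) = 64618*(-10/207787) = -646180/207787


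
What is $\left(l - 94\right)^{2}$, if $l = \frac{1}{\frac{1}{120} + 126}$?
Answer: $\frac{2019962932516}{228644641} \approx 8834.5$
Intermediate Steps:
$l = \frac{120}{15121}$ ($l = \frac{1}{\frac{1}{120} + 126} = \frac{1}{\frac{15121}{120}} = \frac{120}{15121} \approx 0.007936$)
$\left(l - 94\right)^{2} = \left(\frac{120}{15121} - 94\right)^{2} = \left(- \frac{1421254}{15121}\right)^{2} = \frac{2019962932516}{228644641}$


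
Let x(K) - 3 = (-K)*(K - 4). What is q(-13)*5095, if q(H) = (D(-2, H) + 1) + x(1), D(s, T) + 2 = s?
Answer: 15285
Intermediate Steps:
x(K) = 3 - K*(-4 + K) (x(K) = 3 + (-K)*(K - 4) = 3 + (-K)*(-4 + K) = 3 - K*(-4 + K))
D(s, T) = -2 + s
q(H) = 3 (q(H) = ((-2 - 2) + 1) + (3 - 1*1² + 4*1) = (-4 + 1) + (3 - 1*1 + 4) = -3 + (3 - 1 + 4) = -3 + 6 = 3)
q(-13)*5095 = 3*5095 = 15285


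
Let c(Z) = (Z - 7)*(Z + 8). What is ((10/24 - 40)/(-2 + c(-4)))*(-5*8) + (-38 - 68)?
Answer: -9689/69 ≈ -140.42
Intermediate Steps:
c(Z) = (-7 + Z)*(8 + Z)
((10/24 - 40)/(-2 + c(-4)))*(-5*8) + (-38 - 68) = ((10/24 - 40)/(-2 + (-56 - 4 + (-4)**2)))*(-5*8) + (-38 - 68) = ((10*(1/24) - 40)/(-2 + (-56 - 4 + 16)))*(-40) - 106 = ((5/12 - 40)/(-2 - 44))*(-40) - 106 = -475/12/(-46)*(-40) - 106 = -475/12*(-1/46)*(-40) - 106 = (475/552)*(-40) - 106 = -2375/69 - 106 = -9689/69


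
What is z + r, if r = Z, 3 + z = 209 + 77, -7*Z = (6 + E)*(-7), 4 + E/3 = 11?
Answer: 310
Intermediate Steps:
E = 21 (E = -12 + 3*11 = -12 + 33 = 21)
Z = 27 (Z = -(6 + 21)*(-7)/7 = -27*(-7)/7 = -⅐*(-189) = 27)
z = 283 (z = -3 + (209 + 77) = -3 + 286 = 283)
r = 27
z + r = 283 + 27 = 310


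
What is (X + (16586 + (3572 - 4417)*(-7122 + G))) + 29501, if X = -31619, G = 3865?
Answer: 2766633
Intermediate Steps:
(X + (16586 + (3572 - 4417)*(-7122 + G))) + 29501 = (-31619 + (16586 + (3572 - 4417)*(-7122 + 3865))) + 29501 = (-31619 + (16586 - 845*(-3257))) + 29501 = (-31619 + (16586 + 2752165)) + 29501 = (-31619 + 2768751) + 29501 = 2737132 + 29501 = 2766633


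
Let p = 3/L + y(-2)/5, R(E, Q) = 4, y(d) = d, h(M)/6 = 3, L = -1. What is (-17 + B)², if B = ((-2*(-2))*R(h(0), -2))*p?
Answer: 127449/25 ≈ 5098.0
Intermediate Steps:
h(M) = 18 (h(M) = 6*3 = 18)
p = -17/5 (p = 3/(-1) - 2/5 = 3*(-1) - 2*⅕ = -3 - ⅖ = -17/5 ≈ -3.4000)
B = -272/5 (B = (-2*(-2)*4)*(-17/5) = (4*4)*(-17/5) = 16*(-17/5) = -272/5 ≈ -54.400)
(-17 + B)² = (-17 - 272/5)² = (-357/5)² = 127449/25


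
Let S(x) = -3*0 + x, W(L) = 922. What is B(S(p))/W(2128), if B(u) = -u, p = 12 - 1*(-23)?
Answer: -35/922 ≈ -0.037961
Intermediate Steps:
p = 35 (p = 12 + 23 = 35)
S(x) = x (S(x) = 0 + x = x)
B(S(p))/W(2128) = -1*35/922 = -35*1/922 = -35/922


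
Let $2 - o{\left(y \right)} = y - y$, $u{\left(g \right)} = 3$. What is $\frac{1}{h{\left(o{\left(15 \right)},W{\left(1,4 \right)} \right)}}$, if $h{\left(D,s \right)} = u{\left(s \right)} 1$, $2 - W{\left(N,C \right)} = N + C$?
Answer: $\frac{1}{3} \approx 0.33333$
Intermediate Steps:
$o{\left(y \right)} = 2$ ($o{\left(y \right)} = 2 - \left(y - y\right) = 2 - 0 = 2 + 0 = 2$)
$W{\left(N,C \right)} = 2 - C - N$ ($W{\left(N,C \right)} = 2 - \left(N + C\right) = 2 - \left(C + N\right) = 2 - C - N$)
$h{\left(D,s \right)} = 3$ ($h{\left(D,s \right)} = 3 \cdot 1 = 3$)
$\frac{1}{h{\left(o{\left(15 \right)},W{\left(1,4 \right)} \right)}} = \frac{1}{3}$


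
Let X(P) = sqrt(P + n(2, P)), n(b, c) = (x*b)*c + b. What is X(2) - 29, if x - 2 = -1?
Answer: -29 + 2*sqrt(2) ≈ -26.172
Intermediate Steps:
x = 1 (x = 2 - 1 = 1)
n(b, c) = b + b*c (n(b, c) = (1*b)*c + b = b*c + b = b + b*c)
X(P) = sqrt(2 + 3*P) (X(P) = sqrt(P + 2*(1 + P)) = sqrt(P + (2 + 2*P)) = sqrt(2 + 3*P))
X(2) - 29 = sqrt(2 + 3*2) - 29 = sqrt(2 + 6) - 29 = sqrt(8) - 29 = 2*sqrt(2) - 29 = -29 + 2*sqrt(2)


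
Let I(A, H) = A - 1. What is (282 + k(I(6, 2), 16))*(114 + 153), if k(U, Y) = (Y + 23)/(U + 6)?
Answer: 838647/11 ≈ 76241.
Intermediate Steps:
I(A, H) = -1 + A
k(U, Y) = (23 + Y)/(6 + U)
(282 + k(I(6, 2), 16))*(114 + 153) = (282 + (23 + 16)/(6 + (-1 + 6)))*(114 + 153) = (282 + 39/(6 + 5))*267 = (282 + 39/11)*267 = (3141/11)*267 = 838647/11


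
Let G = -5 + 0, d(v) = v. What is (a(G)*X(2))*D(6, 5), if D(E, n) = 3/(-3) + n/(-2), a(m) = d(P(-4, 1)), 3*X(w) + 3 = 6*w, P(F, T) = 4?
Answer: -42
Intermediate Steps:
X(w) = -1 + 2*w (X(w) = -1 + (6*w)/3 = -1 + 2*w)
G = -5
a(m) = 4
D(E, n) = -1 - n/2 (D(E, n) = 3*(-⅓) + n*(-½) = -1 - n/2)
(a(G)*X(2))*D(6, 5) = (4*(-1 + 2*2))*(-1 - ½*5) = (4*(-1 + 4))*(-1 - 5/2) = (4*3)*(-7/2) = 12*(-7/2) = -42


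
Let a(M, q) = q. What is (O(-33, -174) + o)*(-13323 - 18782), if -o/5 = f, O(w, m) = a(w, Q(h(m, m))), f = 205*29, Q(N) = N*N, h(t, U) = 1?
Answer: 954289020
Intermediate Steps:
Q(N) = N²
f = 5945
O(w, m) = 1 (O(w, m) = 1² = 1)
o = -29725 (o = -5*5945 = -29725)
(O(-33, -174) + o)*(-13323 - 18782) = (1 - 29725)*(-13323 - 18782) = -29724*(-32105) = 954289020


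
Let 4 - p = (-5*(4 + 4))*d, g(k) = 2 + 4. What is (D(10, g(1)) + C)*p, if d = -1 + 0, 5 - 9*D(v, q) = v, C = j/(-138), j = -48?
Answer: 172/23 ≈ 7.4783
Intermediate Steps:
g(k) = 6
C = 8/23 (C = -48/(-138) = -48*(-1/138) = 8/23 ≈ 0.34783)
D(v, q) = 5/9 - v/9
d = -1
p = -36 (p = 4 - (-5*(4 + 4))*(-1) = 4 - (-5*8)*(-1) = 4 - (-40)*(-1) = 4 - 1*40 = 4 - 40 = -36)
(D(10, g(1)) + C)*p = ((5/9 - ⅑*10) + 8/23)*(-36) = ((5/9 - 10/9) + 8/23)*(-36) = (-5/9 + 8/23)*(-36) = -43/207*(-36) = 172/23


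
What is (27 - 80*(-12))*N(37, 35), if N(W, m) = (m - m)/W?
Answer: 0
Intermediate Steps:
N(W, m) = 0 (N(W, m) = 0/W = 0)
(27 - 80*(-12))*N(37, 35) = (27 - 80*(-12))*0 = (27 + 960)*0 = 987*0 = 0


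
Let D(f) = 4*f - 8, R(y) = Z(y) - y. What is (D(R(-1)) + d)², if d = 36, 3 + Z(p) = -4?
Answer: 16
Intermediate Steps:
Z(p) = -7 (Z(p) = -3 - 4 = -7)
R(y) = -7 - y
D(f) = -8 + 4*f
(D(R(-1)) + d)² = ((-8 + 4*(-7 - 1*(-1))) + 36)² = ((-8 + 4*(-7 + 1)) + 36)² = ((-8 + 4*(-6)) + 36)² = ((-8 - 24) + 36)² = (-32 + 36)² = 4² = 16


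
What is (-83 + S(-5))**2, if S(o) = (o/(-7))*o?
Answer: 367236/49 ≈ 7494.6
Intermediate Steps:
S(o) = -o**2/7 (S(o) = (o*(-1/7))*o = (-o/7)*o = -o**2/7)
(-83 + S(-5))**2 = (-83 - 1/7*(-5)**2)**2 = (-83 - 1/7*25)**2 = (-83 - 25/7)**2 = (-606/7)**2 = 367236/49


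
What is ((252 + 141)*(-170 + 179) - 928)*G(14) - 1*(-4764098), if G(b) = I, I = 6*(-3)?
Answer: 4717136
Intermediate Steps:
I = -18
G(b) = -18
((252 + 141)*(-170 + 179) - 928)*G(14) - 1*(-4764098) = ((252 + 141)*(-170 + 179) - 928)*(-18) - 1*(-4764098) = (393*9 - 928)*(-18) + 4764098 = (3537 - 928)*(-18) + 4764098 = 2609*(-18) + 4764098 = -46962 + 4764098 = 4717136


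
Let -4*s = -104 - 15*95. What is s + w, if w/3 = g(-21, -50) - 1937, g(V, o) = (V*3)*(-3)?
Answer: -19447/4 ≈ -4861.8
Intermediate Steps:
g(V, o) = -9*V (g(V, o) = (3*V)*(-3) = -9*V)
w = -5244 (w = 3*(-9*(-21) - 1937) = 3*(189 - 1937) = 3*(-1748) = -5244)
s = 1529/4 (s = -(-104 - 15*95)/4 = -(-104 - 1425)/4 = -¼*(-1529) = 1529/4 ≈ 382.25)
s + w = 1529/4 - 5244 = -19447/4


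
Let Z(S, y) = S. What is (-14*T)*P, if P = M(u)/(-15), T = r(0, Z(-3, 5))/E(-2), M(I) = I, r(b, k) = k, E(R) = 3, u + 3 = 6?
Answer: -14/5 ≈ -2.8000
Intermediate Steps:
u = 3 (u = -3 + 6 = 3)
T = -1 (T = -3/3 = -3*⅓ = -1)
P = -⅕ (P = 3/(-15) = 3*(-1/15) = -⅕ ≈ -0.20000)
(-14*T)*P = -14*(-1)*(-⅕) = 14*(-⅕) = -14/5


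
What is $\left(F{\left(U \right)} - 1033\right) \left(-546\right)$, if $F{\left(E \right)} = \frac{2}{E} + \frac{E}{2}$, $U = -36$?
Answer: $\frac{1721629}{3} \approx 5.7388 \cdot 10^{5}$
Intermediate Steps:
$F{\left(E \right)} = \frac{E}{2} + \frac{2}{E}$ ($F{\left(E \right)} = \frac{2}{E} + E \frac{1}{2} = \frac{2}{E} + \frac{E}{2} = \frac{E}{2} + \frac{2}{E}$)
$\left(F{\left(U \right)} - 1033\right) \left(-546\right) = \left(\left(\frac{1}{2} \left(-36\right) + \frac{2}{-36}\right) - 1033\right) \left(-546\right) = \left(\left(-18 + 2 \left(- \frac{1}{36}\right)\right) - 1033\right) \left(-546\right) = \left(\left(-18 - \frac{1}{18}\right) - 1033\right) \left(-546\right) = \left(- \frac{325}{18} - 1033\right) \left(-546\right) = \left(- \frac{18919}{18}\right) \left(-546\right) = \frac{1721629}{3}$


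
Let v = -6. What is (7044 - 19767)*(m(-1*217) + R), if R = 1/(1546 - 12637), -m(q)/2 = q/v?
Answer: 3402342250/3697 ≈ 9.2030e+5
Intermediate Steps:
m(q) = q/3 (m(q) = -2*q/(-6) = -2*q*(-1)/6 = -(-1)*q/3 = q/3)
R = -1/11091 (R = 1/(-11091) = -1/11091 ≈ -9.0163e-5)
(7044 - 19767)*(m(-1*217) + R) = (7044 - 19767)*((-1*217)/3 - 1/11091) = -12723*((⅓)*(-217) - 1/11091) = -12723*(-217/3 - 1/11091) = -12723*(-802250/11091) = 3402342250/3697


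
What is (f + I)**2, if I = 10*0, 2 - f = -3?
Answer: 25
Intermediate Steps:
f = 5 (f = 2 - 1*(-3) = 2 + 3 = 5)
I = 0
(f + I)**2 = (5 + 0)**2 = 5**2 = 25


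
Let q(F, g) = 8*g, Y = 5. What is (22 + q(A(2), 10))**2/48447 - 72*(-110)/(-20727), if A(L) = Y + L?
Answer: -296396/1771007 ≈ -0.16736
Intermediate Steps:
A(L) = 5 + L
(22 + q(A(2), 10))**2/48447 - 72*(-110)/(-20727) = (22 + 8*10)**2/48447 - 72*(-110)/(-20727) = (22 + 80)**2*(1/48447) + 7920*(-1/20727) = 102**2*(1/48447) - 880/2303 = 10404*(1/48447) - 880/2303 = 1156/5383 - 880/2303 = -296396/1771007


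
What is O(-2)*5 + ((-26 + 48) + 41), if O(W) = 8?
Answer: 103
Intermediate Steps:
O(-2)*5 + ((-26 + 48) + 41) = 8*5 + ((-26 + 48) + 41) = 40 + (22 + 41) = 40 + 63 = 103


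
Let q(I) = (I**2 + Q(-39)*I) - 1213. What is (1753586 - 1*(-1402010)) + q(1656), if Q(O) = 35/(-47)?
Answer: 277087833/47 ≈ 5.8955e+6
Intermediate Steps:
Q(O) = -35/47 (Q(O) = 35*(-1/47) = -35/47)
q(I) = -1213 + I**2 - 35*I/47 (q(I) = (I**2 - 35*I/47) - 1213 = -1213 + I**2 - 35*I/47)
(1753586 - 1*(-1402010)) + q(1656) = (1753586 - 1*(-1402010)) + (-1213 + 1656**2 - 35/47*1656) = (1753586 + 1402010) + (-1213 + 2742336 - 57960/47) = 3155596 + 128774821/47 = 277087833/47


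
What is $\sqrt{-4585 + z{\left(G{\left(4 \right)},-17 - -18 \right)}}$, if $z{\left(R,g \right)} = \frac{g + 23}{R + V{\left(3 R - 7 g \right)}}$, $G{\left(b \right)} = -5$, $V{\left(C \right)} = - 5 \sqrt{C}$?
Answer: $\frac{\sqrt{5} \sqrt{\frac{22949 + 22925 i \sqrt{22}}{-1 - i \sqrt{22}}}}{5} \approx 0.0072279 + 67.714 i$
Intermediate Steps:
$z{\left(R,g \right)} = \frac{23 + g}{R - 5 \sqrt{- 7 g + 3 R}}$ ($z{\left(R,g \right)} = \frac{g + 23}{R - 5 \sqrt{3 R - 7 g}} = \frac{23 + g}{R - 5 \sqrt{- 7 g + 3 R}}$)
$\sqrt{-4585 + z{\left(G{\left(4 \right)},-17 - -18 \right)}} = \sqrt{-4585 + \frac{23 - -1}{-5 - 5 \sqrt{- 7 \left(-17 - -18\right) + 3 \left(-5\right)}}} = \sqrt{-4585 + \frac{23 + \left(-17 + 18\right)}{-5 - 5 \sqrt{- 7 \left(-17 + 18\right) - 15}}} = \sqrt{-4585 + \frac{23 + 1}{-5 - 5 \sqrt{\left(-7\right) 1 - 15}}} = \sqrt{-4585 + \frac{1}{-5 - 5 \sqrt{-7 - 15}} \cdot 24} = \sqrt{-4585 + \frac{1}{-5 - 5 \sqrt{-22}} \cdot 24} = \sqrt{-4585 + \frac{1}{-5 - 5 i \sqrt{22}} \cdot 24} = \sqrt{-4585 + \frac{24}{-5 - 5 i \sqrt{22}}}$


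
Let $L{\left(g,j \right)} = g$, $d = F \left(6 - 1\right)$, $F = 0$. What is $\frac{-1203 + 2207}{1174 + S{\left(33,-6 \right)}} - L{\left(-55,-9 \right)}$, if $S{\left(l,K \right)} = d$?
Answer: $\frac{32787}{587} \approx 55.855$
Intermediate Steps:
$d = 0$ ($d = 0 \left(6 - 1\right) = 0 \cdot 5 = 0$)
$S{\left(l,K \right)} = 0$
$\frac{-1203 + 2207}{1174 + S{\left(33,-6 \right)}} - L{\left(-55,-9 \right)} = \frac{-1203 + 2207}{1174 + 0} - -55 = \frac{1004}{1174} + 55 = 1004 \cdot \frac{1}{1174} + 55 = \frac{502}{587} + 55 = \frac{32787}{587}$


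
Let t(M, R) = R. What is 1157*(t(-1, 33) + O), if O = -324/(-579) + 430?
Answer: 103513319/193 ≈ 5.3634e+5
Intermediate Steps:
O = 83098/193 (O = -324*(-1/579) + 430 = 108/193 + 430 = 83098/193 ≈ 430.56)
1157*(t(-1, 33) + O) = 1157*(33 + 83098/193) = 1157*(89467/193) = 103513319/193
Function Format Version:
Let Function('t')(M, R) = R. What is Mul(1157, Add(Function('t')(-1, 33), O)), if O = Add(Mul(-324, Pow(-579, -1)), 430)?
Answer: Rational(103513319, 193) ≈ 5.3634e+5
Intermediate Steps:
O = Rational(83098, 193) (O = Add(Mul(-324, Rational(-1, 579)), 430) = Add(Rational(108, 193), 430) = Rational(83098, 193) ≈ 430.56)
Mul(1157, Add(Function('t')(-1, 33), O)) = Mul(1157, Add(33, Rational(83098, 193))) = Mul(1157, Rational(89467, 193)) = Rational(103513319, 193)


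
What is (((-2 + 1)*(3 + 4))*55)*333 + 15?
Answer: -128190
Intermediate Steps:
(((-2 + 1)*(3 + 4))*55)*333 + 15 = (-1*7*55)*333 + 15 = -7*55*333 + 15 = -385*333 + 15 = -128205 + 15 = -128190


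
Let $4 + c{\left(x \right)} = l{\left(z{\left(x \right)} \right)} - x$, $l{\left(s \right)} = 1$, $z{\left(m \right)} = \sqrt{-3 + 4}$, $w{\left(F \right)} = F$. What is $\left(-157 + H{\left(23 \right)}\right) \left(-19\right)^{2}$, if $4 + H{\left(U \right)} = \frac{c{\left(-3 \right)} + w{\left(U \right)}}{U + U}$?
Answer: $- \frac{115881}{2} \approx -57941.0$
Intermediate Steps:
$z{\left(m \right)} = 1$ ($z{\left(m \right)} = \sqrt{1} = 1$)
$c{\left(x \right)} = -3 - x$ ($c{\left(x \right)} = -4 - \left(-1 + x\right) = -3 - x$)
$H{\left(U \right)} = - \frac{7}{2}$ ($H{\left(U \right)} = -4 + \frac{\left(-3 - -3\right) + U}{U + U} = -4 + \frac{\left(-3 + 3\right) + U}{2 U} = -4 + \left(0 + U\right) \frac{1}{2 U} = -4 + U \frac{1}{2 U} = -4 + \frac{1}{2} = - \frac{7}{2}$)
$\left(-157 + H{\left(23 \right)}\right) \left(-19\right)^{2} = \left(-157 - \frac{7}{2}\right) \left(-19\right)^{2} = \left(- \frac{321}{2}\right) 361 = - \frac{115881}{2}$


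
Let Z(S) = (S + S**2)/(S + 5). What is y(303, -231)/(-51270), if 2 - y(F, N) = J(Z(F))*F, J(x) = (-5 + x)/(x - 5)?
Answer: 301/51270 ≈ 0.0058709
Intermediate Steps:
Z(S) = (S + S**2)/(5 + S)
J(x) = 1 (J(x) = (-5 + x)/(-5 + x) = 1)
y(F, N) = 2 - F
y(303, -231)/(-51270) = (2 - 1*303)/(-51270) = (2 - 303)*(-1/51270) = -301*(-1/51270) = 301/51270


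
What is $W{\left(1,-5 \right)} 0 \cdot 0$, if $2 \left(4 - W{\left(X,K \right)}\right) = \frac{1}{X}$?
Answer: $0$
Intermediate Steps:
$W{\left(X,K \right)} = 4 - \frac{1}{2 X}$
$W{\left(1,-5 \right)} 0 \cdot 0 = \left(4 - \frac{1}{2 \cdot 1}\right) 0 \cdot 0 = \left(4 - \frac{1}{2}\right) 0 \cdot 0 = \frac{7}{2} \cdot 0 \cdot 0 = 0 \cdot 0 = 0$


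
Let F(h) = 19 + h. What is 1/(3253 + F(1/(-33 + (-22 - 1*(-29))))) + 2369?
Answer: 201533225/85071 ≈ 2369.0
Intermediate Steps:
1/(3253 + F(1/(-33 + (-22 - 1*(-29))))) + 2369 = 1/(3253 + (19 + 1/(-33 + (-22 - 1*(-29))))) + 2369 = 1/(3253 + (19 + 1/(-33 + (-22 + 29)))) + 2369 = 1/(3253 + (19 + 1/(-33 + 7))) + 2369 = 1/(3253 + (19 + 1/(-26))) + 2369 = 1/(3253 + (19 - 1/26)) + 2369 = 1/(3253 + 493/26) + 2369 = 1/(85071/26) + 2369 = 26/85071 + 2369 = 201533225/85071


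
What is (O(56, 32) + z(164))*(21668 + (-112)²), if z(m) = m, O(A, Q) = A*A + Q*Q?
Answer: 147932688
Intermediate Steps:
O(A, Q) = A² + Q²
(O(56, 32) + z(164))*(21668 + (-112)²) = ((56² + 32²) + 164)*(21668 + (-112)²) = ((3136 + 1024) + 164)*(21668 + 12544) = (4160 + 164)*34212 = 4324*34212 = 147932688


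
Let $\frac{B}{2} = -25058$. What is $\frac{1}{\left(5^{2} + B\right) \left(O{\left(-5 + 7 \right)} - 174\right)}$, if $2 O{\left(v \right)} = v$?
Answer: $\frac{1}{8665743} \approx 1.154 \cdot 10^{-7}$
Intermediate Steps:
$O{\left(v \right)} = \frac{v}{2}$
$B = -50116$ ($B = 2 \left(-25058\right) = -50116$)
$\frac{1}{\left(5^{2} + B\right) \left(O{\left(-5 + 7 \right)} - 174\right)} = \frac{1}{\left(5^{2} - 50116\right) \left(\frac{-5 + 7}{2} - 174\right)} = \frac{1}{\left(25 - 50116\right) \left(\frac{1}{2} \cdot 2 - 174\right)} = \frac{1}{\left(-50091\right) \left(1 - 174\right)} = - \frac{1}{50091 \left(-173\right)} = \left(- \frac{1}{50091}\right) \left(- \frac{1}{173}\right) = \frac{1}{8665743}$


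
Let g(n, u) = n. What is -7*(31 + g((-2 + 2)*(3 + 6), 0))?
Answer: -217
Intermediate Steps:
-7*(31 + g((-2 + 2)*(3 + 6), 0)) = -7*(31 + (-2 + 2)*(3 + 6)) = -7*(31 + 0*9) = -7*(31 + 0) = -7*31 = -217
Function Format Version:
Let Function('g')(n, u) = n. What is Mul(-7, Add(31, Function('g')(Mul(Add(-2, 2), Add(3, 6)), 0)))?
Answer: -217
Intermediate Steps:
Mul(-7, Add(31, Function('g')(Mul(Add(-2, 2), Add(3, 6)), 0))) = Mul(-7, Add(31, Mul(Add(-2, 2), Add(3, 6)))) = Mul(-7, Add(31, Mul(0, 9))) = Mul(-7, Add(31, 0)) = Mul(-7, 31) = -217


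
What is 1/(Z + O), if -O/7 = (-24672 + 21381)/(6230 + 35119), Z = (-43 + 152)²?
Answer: 1969/23394786 ≈ 8.4164e-5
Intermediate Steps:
Z = 11881 (Z = 109² = 11881)
O = 1097/1969 (O = -7*(-24672 + 21381)/(6230 + 35119) = -(-23037)/41349 = -7*(-1097/13783) = 1097/1969 ≈ 0.55714)
1/(Z + O) = 1/(11881 + 1097/1969) = 1/(23394786/1969) = 1969/23394786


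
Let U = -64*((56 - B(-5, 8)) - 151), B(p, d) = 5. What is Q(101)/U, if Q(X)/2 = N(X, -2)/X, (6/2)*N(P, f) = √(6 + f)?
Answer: 1/484800 ≈ 2.0627e-6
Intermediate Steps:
N(P, f) = √(6 + f)/3
Q(X) = 4/(3*X) (Q(X) = 2*((√(6 - 2)/3)/X) = 2*((√4/3)/X) = 2*(((⅓)*2)/X) = 2*(2/(3*X)) = 4/(3*X))
U = 6400 (U = -64*((56 - 1*5) - 151) = -64*((56 - 5) - 151) = -64*(51 - 151) = -64*(-100) = 6400)
Q(101)/U = ((4/3)/101)/6400 = ((4/3)*(1/101))*(1/6400) = (4/303)*(1/6400) = 1/484800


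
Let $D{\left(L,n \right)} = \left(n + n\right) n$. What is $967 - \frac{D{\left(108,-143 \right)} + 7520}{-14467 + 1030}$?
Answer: $\frac{13041997}{13437} \approx 970.6$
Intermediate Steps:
$D{\left(L,n \right)} = 2 n^{2}$ ($D{\left(L,n \right)} = 2 n n = 2 n^{2}$)
$967 - \frac{D{\left(108,-143 \right)} + 7520}{-14467 + 1030} = 967 - \frac{2 \left(-143\right)^{2} + 7520}{-14467 + 1030} = 967 - \frac{2 \cdot 20449 + 7520}{-13437} = 967 - \left(40898 + 7520\right) \left(- \frac{1}{13437}\right) = 967 - 48418 \left(- \frac{1}{13437}\right) = 967 - - \frac{48418}{13437} = 967 + \frac{48418}{13437} = \frac{13041997}{13437}$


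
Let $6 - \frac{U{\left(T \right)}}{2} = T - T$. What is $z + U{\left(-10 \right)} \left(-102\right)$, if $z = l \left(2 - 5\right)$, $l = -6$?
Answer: $-1206$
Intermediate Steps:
$z = 18$ ($z = - 6 \left(2 - 5\right) = \left(-6\right) \left(-3\right) = 18$)
$U{\left(T \right)} = 12$ ($U{\left(T \right)} = 12 - 2 \left(T - T\right) = 12 - 0 = 12 + 0 = 12$)
$z + U{\left(-10 \right)} \left(-102\right) = 18 + 12 \left(-102\right) = 18 - 1224 = -1206$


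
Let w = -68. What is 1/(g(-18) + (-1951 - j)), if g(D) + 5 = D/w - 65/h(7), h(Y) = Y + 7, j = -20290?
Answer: 119/2181225 ≈ 5.4557e-5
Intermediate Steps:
h(Y) = 7 + Y
g(D) = -135/14 - D/68 (g(D) = -5 + (D/(-68) - 65/(7 + 7)) = -5 + (D*(-1/68) - 65/14) = -5 + (-D/68 - 65*1/14) = -5 + (-D/68 - 65/14) = -5 + (-65/14 - D/68) = -135/14 - D/68)
1/(g(-18) + (-1951 - j)) = 1/((-135/14 - 1/68*(-18)) + (-1951 - 1*(-20290))) = 1/((-135/14 + 9/34) + (-1951 + 20290)) = 1/(-1116/119 + 18339) = 1/(2181225/119) = 119/2181225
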